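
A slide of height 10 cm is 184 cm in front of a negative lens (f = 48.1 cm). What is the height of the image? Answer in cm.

For a negative lens, f = -48.1 cm.
1/d_i = 1/f − 1/d_o = 1/(-48.10) − 1/(184) = -0.02622, so d_i = -38.13 cm.
m = −d_i/d_o = +0.2072.
|h_i| = |m|·h_o = 0.2072 × 10 = 2.07 cm. The image is virtual, upright and reduced, on the same side as the object.

2.07 cm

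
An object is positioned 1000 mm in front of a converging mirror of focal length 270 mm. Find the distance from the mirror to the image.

Mirror equation: 1/s_i = 1/f − 1/s_o = 1/(270.0) − 1/(1000) = 0.003704 − 0.001000 = 0.002704, so s_i = 370 mm.
The image is real, inverted and reduced, in front of the mirror.

370 mm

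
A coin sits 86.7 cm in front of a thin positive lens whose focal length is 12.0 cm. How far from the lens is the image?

13.9 cm

Thin-lens equation: 1/v = 1/f − 1/u = 1/(12.00) − 1/(86.7) = 0.08333 − 0.01153 = 0.07180, so v = 13.9 cm.
The image is real, inverted and reduced, on the far side of the lens.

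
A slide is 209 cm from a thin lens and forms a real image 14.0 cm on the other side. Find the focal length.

Real image ⇒ d_i = +14.0 cm.
1/f = 1/d_o + 1/d_i = 1/(209) + 1/(14.0) = 0.07621, so f = 13.1 cm.
Since f is positive, the thin lens is converging.

f = 13.1 cm (converging)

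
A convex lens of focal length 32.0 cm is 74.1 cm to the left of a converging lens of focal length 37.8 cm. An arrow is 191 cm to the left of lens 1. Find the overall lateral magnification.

Lens 1: 1/d_i1 = 1/(32.0) − 1/(191) = 0.02601, so d_i1 = 38.44 cm; m₁ = −d_i1/d_o1 = -0.2013.
d_o2 = 74.1 − (38.44) = 35.66 cm.
Lens 2: 1/d_i2 = 1/(37.8) − 1/(35.66) = -0.001588, so d_i2 = -629.9 cm; m₂ = −d_i2/d_o2 = +17.66.
m = m₁·m₂ = (-0.2013)(+17.66) = -3.55.

m = -3.55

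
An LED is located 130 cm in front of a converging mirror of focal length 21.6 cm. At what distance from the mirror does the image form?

Mirror equation: 1/s_i = 1/f − 1/s_o = 1/(21.60) − 1/(130) = 0.04630 − 0.007692 = 0.03860, so s_i = 25.9 cm.
The image is real, inverted and reduced, in front of the mirror.

25.9 cm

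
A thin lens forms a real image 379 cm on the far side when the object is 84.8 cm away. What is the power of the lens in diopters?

d_i = +379 cm.
1/f = 1/d_o + 1/d_i = 1/(84.8) + 1/(379) = 0.01443 cm⁻¹.
f = 69.30 cm = 0.6930 m, so P = 1/f = +1.44 D.

P = +1.44 D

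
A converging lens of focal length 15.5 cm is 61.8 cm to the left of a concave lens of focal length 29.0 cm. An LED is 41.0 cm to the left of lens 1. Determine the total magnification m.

m = -0.268

Lens 1: 1/d_i1 = 1/(15.5) − 1/(41.0) = 0.04013, so d_i1 = 24.92 cm; m₁ = −d_i1/d_o1 = -0.6078.
d_o2 = 61.8 − (24.92) = 36.88 cm.
f₂ = −29.0 cm (diverging).
Lens 2: 1/d_i2 = 1/(-29.0) − 1/(36.88) = -0.06160, so d_i2 = -16.23 cm; m₂ = −d_i2/d_o2 = +0.4402.
m = m₁·m₂ = (-0.6078)(+0.4402) = -0.268.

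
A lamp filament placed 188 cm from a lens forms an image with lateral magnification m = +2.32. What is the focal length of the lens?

f = 330 cm (converging)

m = −d_i/d_o ⇒ d_i = −m·d_o = −(+2.32)·(188) = -436.2 cm.
1/f = 1/d_o + 1/d_i = 1/(188) + 1/(-436.2) = 0.003027, so f = 330 cm.
Since f is positive, the lens is converging.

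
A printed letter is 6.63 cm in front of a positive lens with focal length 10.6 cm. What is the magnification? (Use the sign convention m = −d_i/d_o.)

1/d_i = 1/f − 1/d_o = 1/(10.60) − 1/(6.63) = -0.05649, so d_i = -17.70 cm.
m = −d_i/d_o = −(-17.70)/(6.63) = +2.67.
The image is virtual, upright and enlarged, on the same side as the object.

m = +2.67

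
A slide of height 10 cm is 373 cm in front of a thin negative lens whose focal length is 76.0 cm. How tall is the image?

For a negative lens, f = -76.0 cm.
1/d_i = 1/f − 1/d_o = 1/(-76.00) − 1/(373) = -0.01584, so d_i = -63.14 cm.
m = −d_i/d_o = +0.1693.
|h_i| = |m|·h_o = 0.1693 × 10 = 1.69 cm. The image is virtual, upright and reduced, on the same side as the object.

1.69 cm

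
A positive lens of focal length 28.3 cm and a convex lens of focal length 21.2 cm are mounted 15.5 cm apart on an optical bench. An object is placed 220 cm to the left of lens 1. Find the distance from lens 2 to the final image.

9.43 cm

Lens 1: 1/d_i1 = 1/f₁ − 1/d_o1 = 1/(28.3) − 1/(220) = 0.03079, so d_i1 = 32.48 cm.
The intermediate image is 32.48 cm to the right of lens 1, which lies 16.98 cm to the right of lens 2 — a virtual object — so d_o2 = −16.98 cm.
Lens 2: 1/d_i2 = 1/f₂ − 1/d_o2 = 1/(21.2) − 1/(-16.98) = 0.1061, so d_i2 = 9.43 cm.
The final image is real, 9.43 cm to the right of lens 2 (overall magnification ≈ -0.082).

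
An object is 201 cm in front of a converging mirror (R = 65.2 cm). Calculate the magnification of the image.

m = -0.194

f = R/2 = 65.2/2 = 32.60 cm.
1/d_i = 1/f − 1/d_o = 1/(32.60) − 1/(201) = 0.02570, so d_i = 38.91 cm.
m = −d_i/d_o = −(38.91)/(201) = -0.194.
The image is real, inverted and reduced, in front of the mirror.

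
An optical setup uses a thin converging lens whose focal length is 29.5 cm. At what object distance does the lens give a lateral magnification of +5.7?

24.3 cm

m = −d_i/d_o ⇒ d_i = −m·d_o.
1/f = 1/d_o + 1/d_i = 1/d_o − 1/(m·d_o) = (1 − 1/m)/d_o, so d_o = f(1 − 1/m) = (29.50)(1 − 1/(+5.7)) = 24.3 cm.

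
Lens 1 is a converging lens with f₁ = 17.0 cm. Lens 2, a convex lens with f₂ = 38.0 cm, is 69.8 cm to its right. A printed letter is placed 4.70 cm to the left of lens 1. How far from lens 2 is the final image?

Lens 1: 1/d_i1 = 1/f₁ − 1/d_o1 = 1/(17.0) − 1/(4.70) = -0.1539, so d_i1 = -6.496 cm.
The intermediate image is 6.496 cm to the left of lens 1 (virtual), which is 69.8 − (-6.496) = 76.30 cm to the left of lens 2, so d_o2 = +76.30 cm.
Lens 2: 1/d_i2 = 1/f₂ − 1/d_o2 = 1/(38.0) − 1/(76.30) = 0.01321, so d_i2 = 75.7 cm.
The final image is real, 75.7 cm to the right of lens 2 (overall magnification ≈ -1.4).

75.7 cm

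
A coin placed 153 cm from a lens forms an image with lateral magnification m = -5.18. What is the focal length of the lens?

f = 128 cm (converging)

m = −d_i/d_o ⇒ d_i = −m·d_o = −(-5.18)·(153) = 792.5 cm.
1/f = 1/d_o + 1/d_i = 1/(153) + 1/(792.5) = 0.007798, so f = 128 cm.
Since f is positive, the lens is converging.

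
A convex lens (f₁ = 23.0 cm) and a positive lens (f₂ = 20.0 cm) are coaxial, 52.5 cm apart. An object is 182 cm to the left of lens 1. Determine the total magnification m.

m = +0.469

Lens 1: 1/d_i1 = 1/(23.0) − 1/(182) = 0.03798, so d_i1 = 26.33 cm; m₁ = −d_i1/d_o1 = -0.1447.
d_o2 = 52.5 − (26.33) = 26.17 cm.
Lens 2: 1/d_i2 = 1/(20.0) − 1/(26.17) = 0.01179, so d_i2 = 84.83 cm; m₂ = −d_i2/d_o2 = -3.241.
m = m₁·m₂ = (-0.1447)(-3.241) = +0.469.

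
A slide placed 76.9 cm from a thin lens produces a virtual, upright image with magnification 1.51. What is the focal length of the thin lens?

m = −d_i/d_o ⇒ d_i = −m·d_o = −(+1.51)·(76.9) = -116.1 cm.
1/f = 1/d_o + 1/d_i = 1/(76.9) + 1/(-116.1) = 0.004391, so f = 228 cm.
Since f is positive, the thin lens is converging.

f = 228 cm (converging)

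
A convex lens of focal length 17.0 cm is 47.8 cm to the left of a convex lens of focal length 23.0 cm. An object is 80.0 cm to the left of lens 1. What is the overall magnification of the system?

m = +1.93

Lens 1: 1/d_i1 = 1/(17.0) − 1/(80.0) = 0.04632, so d_i1 = 21.59 cm; m₁ = −d_i1/d_o1 = -0.2699.
d_o2 = 47.8 − (21.59) = 26.21 cm.
Lens 2: 1/d_i2 = 1/(23.0) − 1/(26.21) = 0.005325, so d_i2 = 187.8 cm; m₂ = −d_i2/d_o2 = -7.165.
m = m₁·m₂ = (-0.2699)(-7.165) = +1.93.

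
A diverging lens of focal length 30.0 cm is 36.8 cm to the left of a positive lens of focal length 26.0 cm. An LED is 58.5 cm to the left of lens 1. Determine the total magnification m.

m = -0.288

f₁ = −30.0 cm (diverging).
Lens 1: 1/d_i1 = 1/(-30.0) − 1/(58.5) = -0.05043, so d_i1 = -19.83 cm; m₁ = −d_i1/d_o1 = +0.3390.
d_o2 = 36.8 − (-19.83) = 56.63 cm.
Lens 2: 1/d_i2 = 1/(26.0) − 1/(56.63) = 0.02080, so d_i2 = 48.07 cm; m₂ = −d_i2/d_o2 = -0.8488.
m = m₁·m₂ = (+0.3390)(-0.8488) = -0.288.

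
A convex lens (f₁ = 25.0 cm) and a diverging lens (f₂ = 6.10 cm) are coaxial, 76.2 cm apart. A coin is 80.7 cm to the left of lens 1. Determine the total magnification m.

Lens 1: 1/d_i1 = 1/(25.0) − 1/(80.7) = 0.02761, so d_i1 = 36.22 cm; m₁ = −d_i1/d_o1 = -0.4488.
d_o2 = 76.2 − (36.22) = 39.98 cm.
f₂ = −6.10 cm (diverging).
Lens 2: 1/d_i2 = 1/(-6.10) − 1/(39.98) = -0.1889, so d_i2 = -5.292 cm; m₂ = −d_i2/d_o2 = +0.1324.
m = m₁·m₂ = (-0.4488)(+0.1324) = -0.0594.

m = -0.0594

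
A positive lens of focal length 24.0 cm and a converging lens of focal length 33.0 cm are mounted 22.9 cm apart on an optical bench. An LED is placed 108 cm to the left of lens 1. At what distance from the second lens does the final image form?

6.41 cm

Lens 1: 1/d_i1 = 1/f₁ − 1/d_o1 = 1/(24.0) − 1/(108) = 0.03241, so d_i1 = 30.86 cm.
The intermediate image is 30.86 cm to the right of lens 1, which lies 7.960 cm to the right of lens 2 — a virtual object — so d_o2 = −7.960 cm.
Lens 2: 1/d_i2 = 1/f₂ − 1/d_o2 = 1/(33.0) − 1/(-7.960) = 0.1559, so d_i2 = 6.41 cm.
The final image is real, 6.41 cm to the right of lens 2 (overall magnification ≈ -0.23).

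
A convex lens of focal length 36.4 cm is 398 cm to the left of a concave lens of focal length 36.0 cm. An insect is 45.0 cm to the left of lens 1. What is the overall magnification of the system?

Lens 1: 1/d_i1 = 1/(36.4) − 1/(45.0) = 0.005250, so d_i1 = 190.5 cm; m₁ = −d_i1/d_o1 = -4.233.
d_o2 = 398 − (190.5) = 207.5 cm.
f₂ = −36.0 cm (diverging).
Lens 2: 1/d_i2 = 1/(-36.0) − 1/(207.5) = -0.03260, so d_i2 = -30.68 cm; m₂ = −d_i2/d_o2 = +0.1478.
m = m₁·m₂ = (-4.233)(+0.1478) = -0.626.

m = -0.626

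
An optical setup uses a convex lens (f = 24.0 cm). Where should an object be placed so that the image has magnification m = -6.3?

m = −d_i/d_o ⇒ d_i = −m·d_o.
1/f = 1/d_o + 1/d_i = 1/d_o − 1/(m·d_o) = (1 − 1/m)/d_o, so d_o = f(1 − 1/m) = (24.00)(1 − 1/(-6.3)) = 27.8 cm.

27.8 cm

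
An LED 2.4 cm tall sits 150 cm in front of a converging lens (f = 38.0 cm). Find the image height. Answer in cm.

0.814 cm

1/d_i = 1/f − 1/d_o = 1/(38.00) − 1/(150) = 0.01965, so d_i = 50.89 cm.
m = −d_i/d_o = -0.3393.
|h_i| = |m|·h_o = 0.3393 × 2.4 = 0.814 cm. The image is real, inverted and reduced, on the far side of the lens.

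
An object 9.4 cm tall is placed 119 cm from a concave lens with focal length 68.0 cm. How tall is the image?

For a concave lens, f = -68.0 cm.
1/d_i = 1/f − 1/d_o = 1/(-68.00) − 1/(119) = -0.02311, so d_i = -43.27 cm.
m = −d_i/d_o = +0.3636.
|h_i| = |m|·h_o = 0.3636 × 9.4 = 3.42 cm. The image is virtual, upright and reduced, on the same side as the object.

3.42 cm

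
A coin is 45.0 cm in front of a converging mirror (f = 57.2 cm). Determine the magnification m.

1/d_i = 1/f − 1/d_o = 1/(57.20) − 1/(45.0) = -0.004740, so d_i = -211.0 cm.
m = −d_i/d_o = −(-211.0)/(45.0) = +4.69.
The image is virtual, upright and enlarged, behind the mirror.

m = +4.69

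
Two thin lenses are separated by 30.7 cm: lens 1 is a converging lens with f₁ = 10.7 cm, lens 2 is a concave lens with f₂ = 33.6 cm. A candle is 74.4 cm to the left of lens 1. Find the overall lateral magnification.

Lens 1: 1/d_i1 = 1/(10.7) − 1/(74.4) = 0.08002, so d_i1 = 12.50 cm; m₁ = −d_i1/d_o1 = -0.1680.
d_o2 = 30.7 − (12.50) = 18.20 cm.
f₂ = −33.6 cm (diverging).
Lens 2: 1/d_i2 = 1/(-33.6) − 1/(18.20) = -0.08471, so d_i2 = -11.81 cm; m₂ = −d_i2/d_o2 = +0.6486.
m = m₁·m₂ = (-0.1680)(+0.6486) = -0.109.

m = -0.109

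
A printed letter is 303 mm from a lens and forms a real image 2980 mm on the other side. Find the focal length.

f = 275 mm (converging)

Real image ⇒ d_i = +2980 mm.
1/f = 1/d_o + 1/d_i = 1/(303) + 1/(2980) = 0.003636, so f = 275 mm.
Since f is positive, the lens is converging.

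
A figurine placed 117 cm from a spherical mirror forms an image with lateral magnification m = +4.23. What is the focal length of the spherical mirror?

f = 153 cm (concave)

m = −d_i/d_o ⇒ d_i = −m·d_o = −(+4.23)·(117) = -494.9 cm.
1/f = 1/d_o + 1/d_i = 1/(117) + 1/(-494.9) = 0.006526, so f = 153 cm.
Since f is positive, the spherical mirror is concave.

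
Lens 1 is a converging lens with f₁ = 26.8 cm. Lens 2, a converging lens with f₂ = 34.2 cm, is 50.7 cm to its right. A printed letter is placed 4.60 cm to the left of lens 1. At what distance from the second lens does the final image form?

87.2 cm

Lens 1: 1/d_i1 = 1/f₁ − 1/d_o1 = 1/(26.8) − 1/(4.60) = -0.1801, so d_i1 = -5.553 cm.
The intermediate image is 5.553 cm to the left of lens 1 (virtual), which is 50.7 − (-5.553) = 56.25 cm to the left of lens 2, so d_o2 = +56.25 cm.
Lens 2: 1/d_i2 = 1/f₂ − 1/d_o2 = 1/(34.2) − 1/(56.25) = 0.01146, so d_i2 = 87.2 cm.
The final image is real, 87.2 cm to the right of lens 2 (overall magnification ≈ -1.9).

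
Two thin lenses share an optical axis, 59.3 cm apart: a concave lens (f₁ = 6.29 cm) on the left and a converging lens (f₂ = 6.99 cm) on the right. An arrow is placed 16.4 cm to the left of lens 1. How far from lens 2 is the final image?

Lens 1 is diverging, so f₁ = −6.29 cm.
Lens 1: 1/d_i1 = 1/f₁ − 1/d_o1 = 1/(-6.29) − 1/(16.4) = -0.2200, so d_i1 = -4.546 cm.
The intermediate image is 4.546 cm to the left of lens 1 (virtual), which is 59.3 − (-4.546) = 63.85 cm to the left of lens 2, so d_o2 = +63.85 cm.
Lens 2: 1/d_i2 = 1/f₂ − 1/d_o2 = 1/(6.99) − 1/(63.85) = 0.1274, so d_i2 = 7.85 cm.
The final image is real, 7.85 cm to the right of lens 2 (overall magnification ≈ -0.034).

7.85 cm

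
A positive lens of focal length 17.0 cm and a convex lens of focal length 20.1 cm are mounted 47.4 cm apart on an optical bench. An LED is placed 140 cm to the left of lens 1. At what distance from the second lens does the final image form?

70.9 cm

Lens 1: 1/d_i1 = 1/f₁ − 1/d_o1 = 1/(17.0) − 1/(140) = 0.05168, so d_i1 = 19.35 cm.
The intermediate image is 19.35 cm to the right of lens 1, which is 47.4 − (19.35) = 28.05 cm to the left of lens 2, so d_o2 = +28.05 cm.
Lens 2: 1/d_i2 = 1/f₂ − 1/d_o2 = 1/(20.1) − 1/(28.05) = 0.01410, so d_i2 = 70.9 cm.
The final image is real, 70.9 cm to the right of lens 2 (overall magnification ≈ 0.35).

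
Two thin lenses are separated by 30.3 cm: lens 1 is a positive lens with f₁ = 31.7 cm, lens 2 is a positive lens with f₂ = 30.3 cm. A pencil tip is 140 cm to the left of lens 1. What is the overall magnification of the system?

m = -0.216

Lens 1: 1/d_i1 = 1/(31.7) − 1/(140) = 0.02440, so d_i1 = 40.98 cm; m₁ = −d_i1/d_o1 = -0.2927.
d_o2 = 30.3 − (40.98) = -10.68 cm (virtual object).
Lens 2: 1/d_i2 = 1/(30.3) − 1/(-10.68) = 0.1266, so d_i2 = 7.897 cm; m₂ = −d_i2/d_o2 = +0.7394.
m = m₁·m₂ = (-0.2927)(+0.7394) = -0.216.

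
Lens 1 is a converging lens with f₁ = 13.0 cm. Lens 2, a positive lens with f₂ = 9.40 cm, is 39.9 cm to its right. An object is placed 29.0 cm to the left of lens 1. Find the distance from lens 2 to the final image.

Lens 1: 1/d_i1 = 1/f₁ − 1/d_o1 = 1/(13.0) − 1/(29.0) = 0.04244, so d_i1 = 23.56 cm.
The intermediate image is 23.56 cm to the right of lens 1, which is 39.9 − (23.56) = 16.34 cm to the left of lens 2, so d_o2 = +16.34 cm.
Lens 2: 1/d_i2 = 1/f₂ − 1/d_o2 = 1/(9.40) − 1/(16.34) = 0.04518, so d_i2 = 22.1 cm.
The final image is real, 22.1 cm to the right of lens 2 (overall magnification ≈ 1.1).

22.1 cm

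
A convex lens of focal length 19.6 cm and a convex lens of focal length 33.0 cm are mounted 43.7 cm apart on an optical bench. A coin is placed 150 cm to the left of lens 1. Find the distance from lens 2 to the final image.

Lens 1: 1/d_i1 = 1/f₁ − 1/d_o1 = 1/(19.6) − 1/(150) = 0.04435, so d_i1 = 22.55 cm.
The intermediate image is 22.55 cm to the right of lens 1, which is 43.7 − (22.55) = 21.15 cm to the left of lens 2, so d_o2 = +21.15 cm.
Lens 2: 1/d_i2 = 1/f₂ − 1/d_o2 = 1/(33.0) − 1/(21.15) = -0.01698, so d_i2 = -58.9 cm.
The final image is virtual, 58.9 cm to the left of lens 2 (overall magnification ≈ -0.42).

58.9 cm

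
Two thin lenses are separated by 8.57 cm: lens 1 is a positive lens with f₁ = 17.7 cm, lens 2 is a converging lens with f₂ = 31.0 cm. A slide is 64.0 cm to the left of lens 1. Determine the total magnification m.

Lens 1: 1/d_i1 = 1/(17.7) − 1/(64.0) = 0.04087, so d_i1 = 24.47 cm; m₁ = −d_i1/d_o1 = -0.3823.
d_o2 = 8.57 − (24.47) = -15.90 cm (virtual object).
Lens 2: 1/d_i2 = 1/(31.0) − 1/(-15.90) = 0.09515, so d_i2 = 10.51 cm; m₂ = −d_i2/d_o2 = +0.6610.
m = m₁·m₂ = (-0.3823)(+0.6610) = -0.253.

m = -0.253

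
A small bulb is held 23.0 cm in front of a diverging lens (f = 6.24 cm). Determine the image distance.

4.91 cm

For a diverging lens, f = -6.24 cm.
Thin-lens equation: 1/v = 1/f − 1/u = 1/(-6.240) − 1/(23.0) = -0.1603 − 0.04348 = -0.2037, so v = -4.91 cm.
The image is virtual, upright and reduced, on the same side as the object.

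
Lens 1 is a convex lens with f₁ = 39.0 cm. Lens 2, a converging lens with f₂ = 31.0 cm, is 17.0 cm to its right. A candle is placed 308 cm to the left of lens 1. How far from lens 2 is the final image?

Lens 1: 1/d_i1 = 1/f₁ − 1/d_o1 = 1/(39.0) − 1/(308) = 0.02239, so d_i1 = 44.65 cm.
The intermediate image is 44.65 cm to the right of lens 1, which lies 27.65 cm to the right of lens 2 — a virtual object — so d_o2 = −27.65 cm.
Lens 2: 1/d_i2 = 1/f₂ − 1/d_o2 = 1/(31.0) − 1/(-27.65) = 0.06842, so d_i2 = 14.6 cm.
The final image is real, 14.6 cm to the right of lens 2 (overall magnification ≈ -0.077).

14.6 cm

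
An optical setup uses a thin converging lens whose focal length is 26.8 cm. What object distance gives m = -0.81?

59.9 cm

m = −d_i/d_o ⇒ d_i = −m·d_o.
1/f = 1/d_o + 1/d_i = 1/d_o − 1/(m·d_o) = (1 − 1/m)/d_o, so d_o = f(1 − 1/m) = (26.80)(1 − 1/(-0.81)) = 59.9 cm.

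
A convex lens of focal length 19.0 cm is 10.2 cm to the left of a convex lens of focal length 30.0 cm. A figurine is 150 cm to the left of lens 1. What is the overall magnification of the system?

Lens 1: 1/d_i1 = 1/(19.0) − 1/(150) = 0.04596, so d_i1 = 21.76 cm; m₁ = −d_i1/d_o1 = -0.1451.
d_o2 = 10.2 − (21.76) = -11.56 cm (virtual object).
Lens 2: 1/d_i2 = 1/(30.0) − 1/(-11.56) = 0.1198, so d_i2 = 8.345 cm; m₂ = −d_i2/d_o2 = +0.7218.
m = m₁·m₂ = (-0.1451)(+0.7218) = -0.105.

m = -0.105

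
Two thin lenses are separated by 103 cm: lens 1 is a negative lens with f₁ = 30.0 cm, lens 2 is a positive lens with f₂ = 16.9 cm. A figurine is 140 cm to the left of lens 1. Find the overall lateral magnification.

f₁ = −30.0 cm (diverging).
Lens 1: 1/d_i1 = 1/(-30.0) − 1/(140) = -0.04048, so d_i1 = -24.71 cm; m₁ = −d_i1/d_o1 = +0.1765.
d_o2 = 103 − (-24.71) = 127.7 cm.
Lens 2: 1/d_i2 = 1/(16.9) − 1/(127.7) = 0.05134, so d_i2 = 19.48 cm; m₂ = −d_i2/d_o2 = -0.1525.
m = m₁·m₂ = (+0.1765)(-0.1525) = -0.0269.

m = -0.0269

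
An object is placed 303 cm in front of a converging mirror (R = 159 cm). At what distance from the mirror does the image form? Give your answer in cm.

f = R/2 = 159/2 = 79.50 cm.
Mirror equation: 1/d_i = 1/f − 1/d_o = 1/(79.50) − 1/(303) = 0.01258 − 0.003300 = 0.009278, so d_i = 108 cm.
The image is real, inverted and reduced, in front of the mirror.

108 cm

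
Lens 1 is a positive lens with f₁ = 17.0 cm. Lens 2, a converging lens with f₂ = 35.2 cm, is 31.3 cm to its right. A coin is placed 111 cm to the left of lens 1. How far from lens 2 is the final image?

Lens 1: 1/d_i1 = 1/f₁ − 1/d_o1 = 1/(17.0) − 1/(111) = 0.04981, so d_i1 = 20.07 cm.
The intermediate image is 20.07 cm to the right of lens 1, which is 31.3 − (20.07) = 11.23 cm to the left of lens 2, so d_o2 = +11.23 cm.
Lens 2: 1/d_i2 = 1/f₂ − 1/d_o2 = 1/(35.2) − 1/(11.23) = -0.06064, so d_i2 = -16.5 cm.
The final image is virtual, 16.5 cm to the left of lens 2 (overall magnification ≈ -0.27).

16.5 cm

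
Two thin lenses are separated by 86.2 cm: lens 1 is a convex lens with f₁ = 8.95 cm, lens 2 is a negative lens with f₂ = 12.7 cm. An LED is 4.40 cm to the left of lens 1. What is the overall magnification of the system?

Lens 1: 1/d_i1 = 1/(8.95) − 1/(4.40) = -0.1155, so d_i1 = -8.655 cm; m₁ = −d_i1/d_o1 = +1.967.
d_o2 = 86.2 − (-8.655) = 94.86 cm.
f₂ = −12.7 cm (diverging).
Lens 2: 1/d_i2 = 1/(-12.7) − 1/(94.86) = -0.08928, so d_i2 = -11.20 cm; m₂ = −d_i2/d_o2 = +0.1181.
m = m₁·m₂ = (+1.967)(+0.1181) = +0.232.

m = +0.232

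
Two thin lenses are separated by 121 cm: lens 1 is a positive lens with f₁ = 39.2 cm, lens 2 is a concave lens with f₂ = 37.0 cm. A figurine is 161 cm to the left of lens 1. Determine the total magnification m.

m = -0.112

Lens 1: 1/d_i1 = 1/(39.2) − 1/(161) = 0.01930, so d_i1 = 51.82 cm; m₁ = −d_i1/d_o1 = -0.3219.
d_o2 = 121 − (51.82) = 69.18 cm.
f₂ = −37.0 cm (diverging).
Lens 2: 1/d_i2 = 1/(-37.0) − 1/(69.18) = -0.04148, so d_i2 = -24.11 cm; m₂ = −d_i2/d_o2 = +0.3485.
m = m₁·m₂ = (-0.3219)(+0.3485) = -0.112.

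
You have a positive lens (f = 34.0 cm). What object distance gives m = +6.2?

m = −d_i/d_o ⇒ d_i = −m·d_o.
1/f = 1/d_o + 1/d_i = 1/d_o − 1/(m·d_o) = (1 − 1/m)/d_o, so d_o = f(1 − 1/m) = (34.00)(1 − 1/(+6.2)) = 28.5 cm.

28.5 cm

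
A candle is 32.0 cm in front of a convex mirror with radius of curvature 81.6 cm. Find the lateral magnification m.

m = +0.560

f = R/2 = 81.6/2 = 40.80 cm; for a convex mirror, f = -40.80 cm.
1/d_i = 1/f − 1/d_o = 1/(-40.80) − 1/(32.0) = -0.05576, so d_i = -17.93 cm.
m = −d_i/d_o = −(-17.93)/(32.0) = +0.560.
The image is virtual, upright and reduced, behind the mirror.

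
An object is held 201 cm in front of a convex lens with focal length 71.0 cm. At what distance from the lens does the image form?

Lens equation: 1/v = 1/f − 1/u = 1/(71.00) − 1/(201) = 0.01408 − 0.004975 = 0.009109, so v = 110 cm.
The image is real, inverted and reduced, on the far side of the lens.

110 cm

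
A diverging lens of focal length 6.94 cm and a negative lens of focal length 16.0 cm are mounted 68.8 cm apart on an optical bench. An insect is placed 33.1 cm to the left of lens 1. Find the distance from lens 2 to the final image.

Lens 1 is diverging, so f₁ = −6.94 cm.
Lens 1: 1/d_i1 = 1/f₁ − 1/d_o1 = 1/(-6.94) − 1/(33.1) = -0.1743, so d_i1 = -5.737 cm.
The intermediate image is 5.737 cm to the left of lens 1 (virtual), which is 68.8 − (-5.737) = 74.54 cm to the left of lens 2, so d_o2 = +74.54 cm.
Lens 2 is diverging, so f₂ = −16.0 cm.
Lens 2: 1/d_i2 = 1/f₂ − 1/d_o2 = 1/(-16.0) − 1/(74.54) = -0.07592, so d_i2 = -13.2 cm.
The final image is virtual, 13.2 cm to the left of lens 2 (overall magnification ≈ 0.031).

13.2 cm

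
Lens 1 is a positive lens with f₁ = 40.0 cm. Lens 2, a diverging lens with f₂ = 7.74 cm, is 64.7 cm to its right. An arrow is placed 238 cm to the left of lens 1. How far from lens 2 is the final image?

5.28 cm

Lens 1: 1/d_i1 = 1/f₁ − 1/d_o1 = 1/(40.0) − 1/(238) = 0.02080, so d_i1 = 48.08 cm.
The intermediate image is 48.08 cm to the right of lens 1, which is 64.7 − (48.08) = 16.62 cm to the left of lens 2, so d_o2 = +16.62 cm.
Lens 2 is diverging, so f₂ = −7.74 cm.
Lens 2: 1/d_i2 = 1/f₂ − 1/d_o2 = 1/(-7.74) − 1/(16.62) = -0.1894, so d_i2 = -5.28 cm.
The final image is virtual, 5.28 cm to the left of lens 2 (overall magnification ≈ -0.064).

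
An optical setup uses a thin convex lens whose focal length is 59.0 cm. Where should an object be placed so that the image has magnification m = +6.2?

m = −d_i/d_o ⇒ d_i = −m·d_o.
1/f = 1/d_o + 1/d_i = 1/d_o − 1/(m·d_o) = (1 − 1/m)/d_o, so d_o = f(1 − 1/m) = (59.00)(1 − 1/(+6.2)) = 49.5 cm.

49.5 cm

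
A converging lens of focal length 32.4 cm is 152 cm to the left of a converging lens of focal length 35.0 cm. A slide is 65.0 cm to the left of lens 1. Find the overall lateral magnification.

m = +0.664

Lens 1: 1/d_i1 = 1/(32.4) − 1/(65.0) = 0.01548, so d_i1 = 64.60 cm; m₁ = −d_i1/d_o1 = -0.9938.
d_o2 = 152 − (64.60) = 87.40 cm.
Lens 2: 1/d_i2 = 1/(35.0) − 1/(87.40) = 0.01713, so d_i2 = 58.38 cm; m₂ = −d_i2/d_o2 = -0.6679.
m = m₁·m₂ = (-0.9938)(-0.6679) = +0.664.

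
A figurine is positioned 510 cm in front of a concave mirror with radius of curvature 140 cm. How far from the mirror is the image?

f = R/2 = 140/2 = 70.00 cm.
Mirror equation: 1/d_i = 1/f − 1/d_o = 1/(70.00) − 1/(510) = 0.01429 − 0.001961 = 0.01232, so d_i = 81.1 cm.
The image is real, inverted and reduced, in front of the mirror.

81.1 cm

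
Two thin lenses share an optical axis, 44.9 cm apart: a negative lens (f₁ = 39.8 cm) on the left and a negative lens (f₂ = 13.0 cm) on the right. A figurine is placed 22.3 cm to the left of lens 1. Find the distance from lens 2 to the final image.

10.7 cm

Lens 1 is diverging, so f₁ = −39.8 cm.
Lens 1: 1/d_i1 = 1/f₁ − 1/d_o1 = 1/(-39.8) − 1/(22.3) = -0.06997, so d_i1 = -14.29 cm.
The intermediate image is 14.29 cm to the left of lens 1 (virtual), which is 44.9 − (-14.29) = 59.19 cm to the left of lens 2, so d_o2 = +59.19 cm.
Lens 2 is diverging, so f₂ = −13.0 cm.
Lens 2: 1/d_i2 = 1/f₂ − 1/d_o2 = 1/(-13.0) − 1/(59.19) = -0.09382, so d_i2 = -10.7 cm.
The final image is virtual, 10.7 cm to the left of lens 2 (overall magnification ≈ 0.12).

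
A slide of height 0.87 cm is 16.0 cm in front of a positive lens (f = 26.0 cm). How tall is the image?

2.26 cm

1/d_i = 1/f − 1/d_o = 1/(26.00) − 1/(16.0) = -0.02404, so d_i = -41.60 cm.
m = −d_i/d_o = +2.600.
|h_i| = |m|·h_o = 2.600 × 0.87 = 2.26 cm. The image is virtual, upright and enlarged, on the same side as the object.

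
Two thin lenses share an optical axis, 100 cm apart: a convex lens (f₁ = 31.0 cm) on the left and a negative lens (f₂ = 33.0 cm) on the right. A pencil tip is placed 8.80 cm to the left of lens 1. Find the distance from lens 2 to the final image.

25.5 cm

Lens 1: 1/d_i1 = 1/f₁ − 1/d_o1 = 1/(31.0) − 1/(8.80) = -0.08138, so d_i1 = -12.29 cm.
The intermediate image is 12.29 cm to the left of lens 1 (virtual), which is 100 − (-12.29) = 112.3 cm to the left of lens 2, so d_o2 = +112.3 cm.
Lens 2 is diverging, so f₂ = −33.0 cm.
Lens 2: 1/d_i2 = 1/f₂ − 1/d_o2 = 1/(-33.0) − 1/(112.3) = -0.03921, so d_i2 = -25.5 cm.
The final image is virtual, 25.5 cm to the left of lens 2 (overall magnification ≈ 0.32).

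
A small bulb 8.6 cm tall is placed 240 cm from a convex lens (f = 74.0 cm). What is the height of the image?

3.83 cm

1/d_i = 1/f − 1/d_o = 1/(74.00) − 1/(240) = 0.009347, so d_i = 107.0 cm.
m = −d_i/d_o = -0.4458.
|h_i| = |m|·h_o = 0.4458 × 8.6 = 3.83 cm. The image is real, inverted and reduced, on the far side of the lens.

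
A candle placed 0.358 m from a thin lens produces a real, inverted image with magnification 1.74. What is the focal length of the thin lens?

f = 0.227 m (converging)

m = −d_i/d_o ⇒ d_i = −m·d_o = −(-1.74)·(0.358) = 0.6229 m.
1/f = 1/d_o + 1/d_i = 1/(0.358) + 1/(0.6229) = 4.399, so f = 0.227 m.
Since f is positive, the thin lens is converging.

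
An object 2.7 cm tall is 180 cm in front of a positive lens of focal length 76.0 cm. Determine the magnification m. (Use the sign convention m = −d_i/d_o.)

m = -0.731

1/d_i = 1/f − 1/d_o = 1/(76.00) − 1/(180) = 0.007602, so d_i = 131.5 cm.
m = −d_i/d_o = −(131.5)/(180) = -0.731.
The image is real, inverted and reduced, on the far side of the lens.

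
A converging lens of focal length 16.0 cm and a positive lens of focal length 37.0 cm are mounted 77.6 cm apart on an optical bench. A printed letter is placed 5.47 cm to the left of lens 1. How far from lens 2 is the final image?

65.0 cm

Lens 1: 1/d_i1 = 1/f₁ − 1/d_o1 = 1/(16.0) − 1/(5.47) = -0.1203, so d_i1 = -8.311 cm.
The intermediate image is 8.311 cm to the left of lens 1 (virtual), which is 77.6 − (-8.311) = 85.91 cm to the left of lens 2, so d_o2 = +85.91 cm.
Lens 2: 1/d_i2 = 1/f₂ − 1/d_o2 = 1/(37.0) − 1/(85.91) = 0.01539, so d_i2 = 65.0 cm.
The final image is real, 65.0 cm to the right of lens 2 (overall magnification ≈ -1.1).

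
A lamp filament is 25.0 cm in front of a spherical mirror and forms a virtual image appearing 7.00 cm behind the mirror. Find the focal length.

f = -9.72 cm (convex)

Virtual image ⇒ d_i = −7.00 cm.
1/f = 1/d_o + 1/d_i = 1/(25.0) + 1/(-7.00) = -0.1029, so f = -9.72 cm.
Since f is negative, the spherical mirror is convex.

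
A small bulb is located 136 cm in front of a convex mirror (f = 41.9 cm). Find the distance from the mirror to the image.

For a convex mirror, f = -41.9 cm.
Mirror equation: 1/v = 1/f − 1/u = 1/(-41.90) − 1/(136) = -0.02387 − 0.007353 = -0.03122, so v = -32.0 cm.
The image is virtual, upright and reduced, behind the mirror.

32.0 cm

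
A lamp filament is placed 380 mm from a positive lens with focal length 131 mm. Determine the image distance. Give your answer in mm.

Lens equation: 1/q = 1/f − 1/p = 1/(131.0) − 1/(380) = 0.007634 − 0.002632 = 0.005002, so q = 200 mm.
The image is real, inverted and reduced, on the far side of the lens.

200 mm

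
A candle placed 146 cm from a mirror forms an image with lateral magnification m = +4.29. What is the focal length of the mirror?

m = −d_i/d_o ⇒ d_i = −m·d_o = −(+4.29)·(146) = -626.3 cm.
1/f = 1/d_o + 1/d_i = 1/(146) + 1/(-626.3) = 0.005253, so f = 190 cm.
Since f is positive, the mirror is concave.

f = 190 cm (concave)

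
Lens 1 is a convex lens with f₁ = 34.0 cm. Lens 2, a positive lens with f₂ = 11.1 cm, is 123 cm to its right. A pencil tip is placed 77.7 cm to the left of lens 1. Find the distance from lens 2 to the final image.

Lens 1: 1/d_i1 = 1/f₁ − 1/d_o1 = 1/(34.0) − 1/(77.7) = 0.01654, so d_i1 = 60.45 cm.
The intermediate image is 60.45 cm to the right of lens 1, which is 123 − (60.45) = 62.55 cm to the left of lens 2, so d_o2 = +62.55 cm.
Lens 2: 1/d_i2 = 1/f₂ − 1/d_o2 = 1/(11.1) − 1/(62.55) = 0.07410, so d_i2 = 13.5 cm.
The final image is real, 13.5 cm to the right of lens 2 (overall magnification ≈ 0.17).

13.5 cm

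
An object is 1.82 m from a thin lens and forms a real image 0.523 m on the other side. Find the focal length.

f = 0.406 m (converging)

Real image ⇒ d_i = +0.523 m.
1/f = 1/d_o + 1/d_i = 1/(1.82) + 1/(0.523) = 2.461, so f = 0.406 m.
Since f is positive, the thin lens is converging.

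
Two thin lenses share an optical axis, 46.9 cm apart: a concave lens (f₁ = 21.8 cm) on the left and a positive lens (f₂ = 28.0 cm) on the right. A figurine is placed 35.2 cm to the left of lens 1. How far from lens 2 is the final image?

Lens 1 is diverging, so f₁ = −21.8 cm.
Lens 1: 1/d_i1 = 1/f₁ − 1/d_o1 = 1/(-21.8) − 1/(35.2) = -0.07428, so d_i1 = -13.46 cm.
The intermediate image is 13.46 cm to the left of lens 1 (virtual), which is 46.9 − (-13.46) = 60.36 cm to the left of lens 2, so d_o2 = +60.36 cm.
Lens 2: 1/d_i2 = 1/f₂ − 1/d_o2 = 1/(28.0) − 1/(60.36) = 0.01915, so d_i2 = 52.2 cm.
The final image is real, 52.2 cm to the right of lens 2 (overall magnification ≈ -0.33).

52.2 cm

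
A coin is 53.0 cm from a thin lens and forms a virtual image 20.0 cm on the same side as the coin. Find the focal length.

f = -32.1 cm (diverging)

Virtual image ⇒ d_i = −20.0 cm.
1/f = 1/d_o + 1/d_i = 1/(53.0) + 1/(-20.0) = -0.03113, so f = -32.1 cm.
Since f is negative, the thin lens is diverging.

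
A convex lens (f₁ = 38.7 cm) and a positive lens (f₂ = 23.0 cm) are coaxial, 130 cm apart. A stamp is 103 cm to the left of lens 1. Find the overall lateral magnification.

Lens 1: 1/d_i1 = 1/(38.7) − 1/(103) = 0.01613, so d_i1 = 61.99 cm; m₁ = −d_i1/d_o1 = -0.6018.
d_o2 = 130 − (61.99) = 68.01 cm.
Lens 2: 1/d_i2 = 1/(23.0) − 1/(68.01) = 0.02877, so d_i2 = 34.75 cm; m₂ = −d_i2/d_o2 = -0.5110.
m = m₁·m₂ = (-0.6018)(-0.5110) = +0.308.

m = +0.308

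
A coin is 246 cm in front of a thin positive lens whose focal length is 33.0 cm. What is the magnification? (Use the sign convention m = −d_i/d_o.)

1/d_i = 1/f − 1/d_o = 1/(33.00) − 1/(246) = 0.02624, so d_i = 38.11 cm.
m = −d_i/d_o = −(38.11)/(246) = -0.155.
The image is real, inverted and reduced, on the far side of the lens.

m = -0.155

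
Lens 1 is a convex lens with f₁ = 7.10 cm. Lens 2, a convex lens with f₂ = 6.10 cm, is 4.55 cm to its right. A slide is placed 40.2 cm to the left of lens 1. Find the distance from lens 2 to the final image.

2.44 cm

Lens 1: 1/d_i1 = 1/f₁ − 1/d_o1 = 1/(7.10) − 1/(40.2) = 0.1160, so d_i1 = 8.623 cm.
The intermediate image is 8.623 cm to the right of lens 1, which lies 4.073 cm to the right of lens 2 — a virtual object — so d_o2 = −4.073 cm.
Lens 2: 1/d_i2 = 1/f₂ − 1/d_o2 = 1/(6.10) − 1/(-4.073) = 0.4095, so d_i2 = 2.44 cm.
The final image is real, 2.44 cm to the right of lens 2 (overall magnification ≈ -0.13).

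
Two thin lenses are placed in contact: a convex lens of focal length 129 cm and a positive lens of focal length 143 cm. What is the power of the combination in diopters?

P = +1.47 D

P₁ = 1/f₁ = 1/(1.29 m) = +0.7752 D; P₂ = 1/f₂ = 1/(1.43 m) = +0.6993 D.
For thin lenses in contact, P = P₁ + P₂ = (+0.7752) + (+0.6993) = +1.47 D.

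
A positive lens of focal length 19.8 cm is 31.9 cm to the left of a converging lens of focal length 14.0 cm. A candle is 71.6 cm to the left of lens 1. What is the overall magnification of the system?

m = -0.565

Lens 1: 1/d_i1 = 1/(19.8) − 1/(71.6) = 0.03654, so d_i1 = 27.37 cm; m₁ = −d_i1/d_o1 = -0.3823.
d_o2 = 31.9 − (27.37) = 4.530 cm.
Lens 2: 1/d_i2 = 1/(14.0) − 1/(4.530) = -0.1493, so d_i2 = -6.697 cm; m₂ = −d_i2/d_o2 = +1.478.
m = m₁·m₂ = (-0.3823)(+1.478) = -0.565.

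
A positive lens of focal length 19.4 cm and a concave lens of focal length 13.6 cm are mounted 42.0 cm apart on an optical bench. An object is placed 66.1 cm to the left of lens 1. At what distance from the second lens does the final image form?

Lens 1: 1/d_i1 = 1/f₁ − 1/d_o1 = 1/(19.4) − 1/(66.1) = 0.03642, so d_i1 = 27.46 cm.
The intermediate image is 27.46 cm to the right of lens 1, which is 42.0 − (27.46) = 14.54 cm to the left of lens 2, so d_o2 = +14.54 cm.
Lens 2 is diverging, so f₂ = −13.6 cm.
Lens 2: 1/d_i2 = 1/f₂ − 1/d_o2 = 1/(-13.6) − 1/(14.54) = -0.1423, so d_i2 = -7.03 cm.
The final image is virtual, 7.03 cm to the left of lens 2 (overall magnification ≈ -0.20).

7.03 cm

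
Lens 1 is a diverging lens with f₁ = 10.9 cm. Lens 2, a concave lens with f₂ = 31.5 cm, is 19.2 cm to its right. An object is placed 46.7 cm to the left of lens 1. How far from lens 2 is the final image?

14.8 cm

Lens 1 is diverging, so f₁ = −10.9 cm.
Lens 1: 1/d_i1 = 1/f₁ − 1/d_o1 = 1/(-10.9) − 1/(46.7) = -0.1132, so d_i1 = -8.837 cm.
The intermediate image is 8.837 cm to the left of lens 1 (virtual), which is 19.2 − (-8.837) = 28.04 cm to the left of lens 2, so d_o2 = +28.04 cm.
Lens 2 is diverging, so f₂ = −31.5 cm.
Lens 2: 1/d_i2 = 1/f₂ − 1/d_o2 = 1/(-31.5) − 1/(28.04) = -0.06741, so d_i2 = -14.8 cm.
The final image is virtual, 14.8 cm to the left of lens 2 (overall magnification ≈ 0.10).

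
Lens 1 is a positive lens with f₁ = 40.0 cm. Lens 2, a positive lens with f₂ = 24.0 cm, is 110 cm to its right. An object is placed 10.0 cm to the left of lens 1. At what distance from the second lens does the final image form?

29.8 cm

Lens 1: 1/d_i1 = 1/f₁ − 1/d_o1 = 1/(40.0) − 1/(10.0) = -0.07500, so d_i1 = -13.33 cm.
The intermediate image is 13.33 cm to the left of lens 1 (virtual), which is 110 − (-13.33) = 123.3 cm to the left of lens 2, so d_o2 = +123.3 cm.
Lens 2: 1/d_i2 = 1/f₂ − 1/d_o2 = 1/(24.0) − 1/(123.3) = 0.03356, so d_i2 = 29.8 cm.
The final image is real, 29.8 cm to the right of lens 2 (overall magnification ≈ -0.32).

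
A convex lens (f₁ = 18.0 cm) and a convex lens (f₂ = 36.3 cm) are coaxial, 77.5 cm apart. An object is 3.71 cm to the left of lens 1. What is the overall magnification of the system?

m = -0.997

Lens 1: 1/d_i1 = 1/(18.0) − 1/(3.71) = -0.2140, so d_i1 = -4.673 cm; m₁ = −d_i1/d_o1 = +1.260.
d_o2 = 77.5 − (-4.673) = 82.17 cm.
Lens 2: 1/d_i2 = 1/(36.3) − 1/(82.17) = 0.01538, so d_i2 = 65.03 cm; m₂ = −d_i2/d_o2 = -0.7914.
m = m₁·m₂ = (+1.260)(-0.7914) = -0.997.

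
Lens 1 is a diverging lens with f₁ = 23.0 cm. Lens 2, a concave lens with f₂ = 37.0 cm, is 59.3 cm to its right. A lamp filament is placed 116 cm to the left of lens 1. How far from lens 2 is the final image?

Lens 1 is diverging, so f₁ = −23.0 cm.
Lens 1: 1/d_i1 = 1/f₁ − 1/d_o1 = 1/(-23.0) − 1/(116) = -0.05210, so d_i1 = -19.19 cm.
The intermediate image is 19.19 cm to the left of lens 1 (virtual), which is 59.3 − (-19.19) = 78.49 cm to the left of lens 2, so d_o2 = +78.49 cm.
Lens 2 is diverging, so f₂ = −37.0 cm.
Lens 2: 1/d_i2 = 1/f₂ − 1/d_o2 = 1/(-37.0) − 1/(78.49) = -0.03977, so d_i2 = -25.1 cm.
The final image is virtual, 25.1 cm to the left of lens 2 (overall magnification ≈ 0.053).

25.1 cm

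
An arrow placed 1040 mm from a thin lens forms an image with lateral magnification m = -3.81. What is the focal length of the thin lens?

m = −d_i/d_o ⇒ d_i = −m·d_o = −(-3.81)·(1040) = 3962 mm.
1/f = 1/d_o + 1/d_i = 1/(1040) + 1/(3962) = 0.001214, so f = 824 mm.
Since f is positive, the thin lens is converging.

f = 824 mm (converging)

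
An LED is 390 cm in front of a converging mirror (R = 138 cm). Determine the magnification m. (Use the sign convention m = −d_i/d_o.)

m = -0.215

f = R/2 = 138/2 = 69.00 cm.
1/d_i = 1/f − 1/d_o = 1/(69.00) − 1/(390) = 0.01193, so d_i = 83.83 cm.
m = −d_i/d_o = −(83.83)/(390) = -0.215.
The image is real, inverted and reduced, in front of the mirror.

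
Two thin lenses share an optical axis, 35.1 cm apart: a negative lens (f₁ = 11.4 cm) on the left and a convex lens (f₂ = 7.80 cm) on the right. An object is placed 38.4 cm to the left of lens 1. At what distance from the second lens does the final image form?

9.49 cm

Lens 1 is diverging, so f₁ = −11.4 cm.
Lens 1: 1/d_i1 = 1/f₁ − 1/d_o1 = 1/(-11.4) − 1/(38.4) = -0.1138, so d_i1 = -8.790 cm.
The intermediate image is 8.790 cm to the left of lens 1 (virtual), which is 35.1 − (-8.790) = 43.89 cm to the left of lens 2, so d_o2 = +43.89 cm.
Lens 2: 1/d_i2 = 1/f₂ − 1/d_o2 = 1/(7.80) − 1/(43.89) = 0.1054, so d_i2 = 9.49 cm.
The final image is real, 9.49 cm to the right of lens 2 (overall magnification ≈ -0.049).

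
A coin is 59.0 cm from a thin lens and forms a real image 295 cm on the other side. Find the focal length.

f = 49.2 cm (converging)

Real image ⇒ d_i = +295 cm.
1/f = 1/d_o + 1/d_i = 1/(59.0) + 1/(295) = 0.02034, so f = 49.2 cm.
Since f is positive, the thin lens is converging.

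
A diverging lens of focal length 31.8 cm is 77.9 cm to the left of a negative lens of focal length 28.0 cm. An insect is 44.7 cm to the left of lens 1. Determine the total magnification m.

m = +0.0935

f₁ = −31.8 cm (diverging).
Lens 1: 1/d_i1 = 1/(-31.8) − 1/(44.7) = -0.05382, so d_i1 = -18.58 cm; m₁ = −d_i1/d_o1 = +0.4157.
d_o2 = 77.9 − (-18.58) = 96.48 cm.
f₂ = −28.0 cm (diverging).
Lens 2: 1/d_i2 = 1/(-28.0) − 1/(96.48) = -0.04608, so d_i2 = -21.70 cm; m₂ = −d_i2/d_o2 = +0.2249.
m = m₁·m₂ = (+0.4157)(+0.2249) = +0.0935.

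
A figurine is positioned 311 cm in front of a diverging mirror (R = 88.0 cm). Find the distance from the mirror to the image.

f = R/2 = 88.0/2 = 44.00 cm; for a diverging mirror, f = -44.00 cm.
Mirror equation: 1/q = 1/f − 1/p = 1/(-44.00) − 1/(311) = -0.02273 − 0.003215 = -0.02594, so q = -38.5 cm.
The image is virtual, upright and reduced, behind the mirror.

38.5 cm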